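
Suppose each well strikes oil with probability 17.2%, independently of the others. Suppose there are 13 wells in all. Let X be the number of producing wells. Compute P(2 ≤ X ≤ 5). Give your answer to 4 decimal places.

X ~ Binomial(13, 0.172); P(2 ≤ X ≤ 5) = Σ C(13,k) p^k (1−p)^(13−k) over k:
  k=2: C(13,2)·0.172^2·0.828^11 = 0.289391
  k=3: C(13,3)·0.172^3·0.828^10 = 0.220422
  k=4: C(13,4)·0.172^4·0.828^9 = 0.114470
  k=5: C(13,5)·0.172^5·0.828^8 = 0.042802
Total = 0.667085

0.6671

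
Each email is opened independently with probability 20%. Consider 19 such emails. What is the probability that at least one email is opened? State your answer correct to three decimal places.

0.986

P(at least one) = 1 − P(none) = 1 − (1 − 0.20)^19
= 1 − 0.01441 = 0.98559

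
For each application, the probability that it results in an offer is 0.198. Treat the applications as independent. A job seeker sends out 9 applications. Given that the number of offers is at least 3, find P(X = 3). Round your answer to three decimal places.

X ~ Binomial(9, 0.198). Want P(X=3 | X≥3) = P(X=3) / P(X≥3).
P(X=3) = C(9,3)·0.198^3·0.802^6 = 0.17351
P(X≥3) = 1 − 0.13727 − 0.30500 − 0.30120 = 0.25653
Ratio = 0.17351 / 0.25653 = 0.67636

0.676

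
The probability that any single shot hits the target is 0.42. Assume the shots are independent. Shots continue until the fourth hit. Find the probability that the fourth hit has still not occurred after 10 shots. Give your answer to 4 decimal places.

Needing more than 10 shots ⇔ fewer than 4 successes in the first 10. With X ~ Binomial(10, 0.42), P(Y > 10) = P(X ≤ 3).
  k=0: C(10,0)·0.42^0·0.58^10 = 0.004308
  k=1: C(10,1)·0.42^1·0.58^9 = 0.031196
  k=2: C(10,2)·0.42^2·0.58^8 = 0.101656
  k=3: C(10,3)·0.42^3·0.58^7 = 0.196302
P(X ≤ 3) = 0.333463

0.3335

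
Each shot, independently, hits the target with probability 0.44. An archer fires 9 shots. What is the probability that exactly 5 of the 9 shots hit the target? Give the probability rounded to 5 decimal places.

0.20436

X ~ Binomial(n=9, p=0.44).
P(X=5) = C(9,5) · p^5 · (1−p)^4
= 126 · 0.016492 · 0.098345 = 0.2043554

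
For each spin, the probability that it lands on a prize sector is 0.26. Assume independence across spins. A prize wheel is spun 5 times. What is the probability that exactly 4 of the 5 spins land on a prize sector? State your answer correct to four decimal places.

0.0169

X ~ Binomial(n=5, p=0.26).
P(X=4) = C(5,4) · p^4 · (1−p)^1
= 5 · 0.0045698 · 0.74 = 0.016908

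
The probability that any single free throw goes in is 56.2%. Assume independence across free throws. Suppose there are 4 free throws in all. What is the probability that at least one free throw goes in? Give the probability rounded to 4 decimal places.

0.9632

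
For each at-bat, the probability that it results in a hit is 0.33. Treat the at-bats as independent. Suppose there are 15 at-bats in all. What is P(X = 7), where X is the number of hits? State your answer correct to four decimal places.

0.1114

X ~ Binomial(n=15, p=0.33).
P(X=7) = C(15,7) · p^7 · (1−p)^8
= 6435 · 0.00042618 · 0.040607 = 0.111364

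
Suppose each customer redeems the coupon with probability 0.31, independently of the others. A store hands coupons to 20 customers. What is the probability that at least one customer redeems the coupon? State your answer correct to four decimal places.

0.9994

P(at least one) = 1 − P(none) = 1 − (1 − 0.31)^20
= 1 − 0.000598 = 0.999402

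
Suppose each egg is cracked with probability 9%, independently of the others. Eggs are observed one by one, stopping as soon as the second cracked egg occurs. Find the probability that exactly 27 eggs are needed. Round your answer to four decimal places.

0.0199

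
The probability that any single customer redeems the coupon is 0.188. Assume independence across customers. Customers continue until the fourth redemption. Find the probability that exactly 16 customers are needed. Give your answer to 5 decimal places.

Y = trial on which the fourth success occurs; negative binomial, r=4, p=0.188.
P(Y=16) = C(15,3) · p^4 · (1−p)^12
= 455 · 0.0012492 · 0.082162 = 0.0466998

0.04670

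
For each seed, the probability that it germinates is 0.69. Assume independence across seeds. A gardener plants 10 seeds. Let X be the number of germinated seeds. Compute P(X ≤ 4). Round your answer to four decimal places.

X ~ Binomial(10, 0.69); P(X ≤ 4) = Σ C(10,k) p^k (1−p)^(10−k) over k:
  k=0: C(10,0)·0.69^0·0.31^10 = 0.000008
  k=1: C(10,1)·0.69^1·0.31^9 = 0.000182
  k=2: C(10,2)·0.69^2·0.31^8 = 0.001827
  k=3: C(10,3)·0.69^3·0.31^7 = 0.010846
  k=4: C(10,4)·0.69^4·0.31^6 = 0.042246
Total = 0.055110

0.0551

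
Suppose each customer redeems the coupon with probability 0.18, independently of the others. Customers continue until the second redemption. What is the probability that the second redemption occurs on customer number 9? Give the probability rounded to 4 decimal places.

0.0646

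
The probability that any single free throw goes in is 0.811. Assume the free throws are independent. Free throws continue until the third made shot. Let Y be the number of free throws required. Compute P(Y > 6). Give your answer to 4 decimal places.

Needing more than 6 free throws ⇔ fewer than 3 successes in the first 6. With X ~ Binomial(6, 0.811), P(Y > 6) = P(X ≤ 2).
  k=0: C(6,0)·0.811^0·0.189^6 = 0.000046
  k=1: C(6,1)·0.811^1·0.189^5 = 0.001173
  k=2: C(6,2)·0.811^2·0.189^4 = 0.012589
P(X ≤ 2) = 0.013808

0.0138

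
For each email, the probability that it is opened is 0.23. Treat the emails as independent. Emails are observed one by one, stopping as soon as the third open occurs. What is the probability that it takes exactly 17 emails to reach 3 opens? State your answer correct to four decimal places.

0.0376

Y = trial on which the third success occurs; negative binomial, r=3, p=0.23.
P(Y=17) = C(16,2) · p^3 · (1−p)^14
= 120 · 0.012167 · 0.025756 = 0.037604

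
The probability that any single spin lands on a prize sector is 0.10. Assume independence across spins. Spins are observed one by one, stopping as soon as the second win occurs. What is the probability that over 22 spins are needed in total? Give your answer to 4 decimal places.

0.3392

Needing more than 22 spins ⇔ fewer than 2 successes in the first 22. With X ~ Binomial(22, 0.10), P(Y > 22) = P(X ≤ 1).
  k=0: C(22,0)·0.10^0·0.90^22 = 0.098477
  k=1: C(22,1)·0.10^1·0.90^21 = 0.240722
P(X ≤ 1) = 0.339199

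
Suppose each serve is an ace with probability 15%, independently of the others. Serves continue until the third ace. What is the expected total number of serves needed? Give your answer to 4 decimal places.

Y = total serves until the third success; negative binomial with r=3, p=0.15.
E[Y] = r / p = 3 / 0.15 = 20.000000

20.0000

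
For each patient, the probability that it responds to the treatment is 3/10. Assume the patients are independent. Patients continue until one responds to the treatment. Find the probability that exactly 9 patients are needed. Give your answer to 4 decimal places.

0.0173

Geometric (trials to first success), p = 0.30.
P(Y = 9) = (1−p)^8 · p = 0.057648 · 0.30 = 0.017294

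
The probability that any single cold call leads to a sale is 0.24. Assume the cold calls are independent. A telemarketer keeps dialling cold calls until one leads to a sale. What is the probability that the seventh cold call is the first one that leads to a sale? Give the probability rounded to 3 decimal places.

Geometric (trials to first success), p = 0.24.
P(Y = 7) = (1−p)^6 · p = 0.1927 · 0.24 = 0.04625

0.046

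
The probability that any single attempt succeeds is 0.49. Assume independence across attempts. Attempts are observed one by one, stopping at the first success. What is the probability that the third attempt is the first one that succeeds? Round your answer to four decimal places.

0.1274

Geometric (trials to first success), p = 0.49.
P(Y = 3) = (1−p)^2 · p = 0.2601 · 0.49 = 0.127449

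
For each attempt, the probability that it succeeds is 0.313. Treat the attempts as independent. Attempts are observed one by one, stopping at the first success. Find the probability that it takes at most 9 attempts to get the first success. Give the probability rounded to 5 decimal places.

0.96591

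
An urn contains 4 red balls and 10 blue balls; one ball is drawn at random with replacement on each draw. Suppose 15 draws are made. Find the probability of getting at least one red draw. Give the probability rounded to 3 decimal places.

0.994

P(at least one) = 1 − P(none) = 1 − (1 − 0.285714)^15
= 1 − 0.00643 = 0.99357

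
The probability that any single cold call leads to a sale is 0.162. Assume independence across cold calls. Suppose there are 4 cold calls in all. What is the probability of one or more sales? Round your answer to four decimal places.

P(at least one) = 1 − P(none) = 1 − (1 − 0.162)^4
= 1 − 0.493147 = 0.506853

0.5069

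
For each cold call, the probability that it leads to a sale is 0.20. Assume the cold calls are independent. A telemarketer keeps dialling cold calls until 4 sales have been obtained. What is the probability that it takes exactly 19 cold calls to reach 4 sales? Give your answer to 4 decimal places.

0.0459

Y = trial on which the fourth success occurs; negative binomial, r=4, p=0.20.
P(Y=19) = C(18,3) · p^4 · (1−p)^15
= 816 · 0.0016 · 0.035184 = 0.045937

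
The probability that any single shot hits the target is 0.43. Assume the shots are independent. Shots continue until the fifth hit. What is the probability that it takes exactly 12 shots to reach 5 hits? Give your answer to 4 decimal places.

Y = trial on which the fifth success occurs; negative binomial, r=5, p=0.43.
P(Y=12) = C(11,4) · p^5 · (1−p)^7
= 330 · 0.014701 · 0.019549 = 0.094838

0.0948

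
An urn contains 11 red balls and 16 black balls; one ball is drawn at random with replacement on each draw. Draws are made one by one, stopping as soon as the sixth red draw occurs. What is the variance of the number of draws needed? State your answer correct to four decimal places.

Y = total draws until the sixth success; negative binomial with r=6, p=0.407407.
Var(Y) = r(1−p)/p² = 6·0.592593 / 0.407407² = 21.421488

21.4215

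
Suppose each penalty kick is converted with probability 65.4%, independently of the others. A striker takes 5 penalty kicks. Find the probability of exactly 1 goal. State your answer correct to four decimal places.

X ~ Binomial(n=5, p=0.654).
P(X=1) = C(5,1) · p^1 · (1−p)^4
= 5 · 0.654 · 0.014332 = 0.046865

0.0469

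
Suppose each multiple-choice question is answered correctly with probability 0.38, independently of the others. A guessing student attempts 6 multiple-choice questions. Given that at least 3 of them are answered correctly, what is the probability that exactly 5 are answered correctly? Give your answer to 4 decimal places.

X ~ Binomial(6, 0.38). Want P(X=5 | X≥3) = P(X=5) / P(X≥3).
P(X=5) = C(6,5)·0.38^5·0.62^1 = 0.029475
P(X≥3) = 1 − 0.056800 − 0.208878 − 0.320055 = 0.414266
Ratio = 0.029475 / 0.414266 = 0.071151

0.0712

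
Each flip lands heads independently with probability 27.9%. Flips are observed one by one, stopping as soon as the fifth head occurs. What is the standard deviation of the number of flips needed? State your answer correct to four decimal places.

Y = total flips until the fifth success; negative binomial with r=5, p=0.279.
SD(Y) = √[r(1−p)/p²] = √(46.312355) = 6.805318

6.8053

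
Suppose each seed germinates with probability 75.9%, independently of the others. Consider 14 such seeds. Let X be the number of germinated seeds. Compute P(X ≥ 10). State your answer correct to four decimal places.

0.7675

X ~ Binomial(14, 0.759); P(X ≥ 10) = Σ C(14,k) p^k (1−p)^(14−k) over k:
  k=10: C(14,10)·0.759^10·0.241^4 = 0.214250
  k=11: C(14,11)·0.759^11·0.241^3 = 0.245365
  k=12: C(14,12)·0.759^12·0.241^2 = 0.193187
  k=13: C(14,13)·0.759^13·0.241^1 = 0.093603
  k=14: C(14,14)·0.759^14·0.241^0 = 0.021056
Total = 0.767460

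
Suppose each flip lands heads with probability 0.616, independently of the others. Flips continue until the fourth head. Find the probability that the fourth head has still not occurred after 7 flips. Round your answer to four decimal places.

Needing more than 7 flips ⇔ fewer than 4 successes in the first 7. With X ~ Binomial(7, 0.616), P(Y > 7) = P(X ≤ 3).
  k=0: C(7,0)·0.616^0·0.384^7 = 0.001231
  k=1: C(7,1)·0.616^1·0.384^6 = 0.013825
  k=2: C(7,2)·0.616^2·0.384^5 = 0.066533
  k=3: C(7,3)·0.616^3·0.384^4 = 0.177883
P(X ≤ 3) = 0.259472

0.2595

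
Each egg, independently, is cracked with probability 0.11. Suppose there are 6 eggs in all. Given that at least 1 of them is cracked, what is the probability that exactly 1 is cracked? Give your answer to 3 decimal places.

0.733

X ~ Binomial(6, 0.11). Want P(X=1 | X≥1) = P(X=1) / P(X≥1).
P(X=1) = C(6,1)·0.11^1·0.89^5 = 0.36855
P(X≥1) = 1 − 0.49698 = 0.50302
Ratio = 0.36855 / 0.50302 = 0.73267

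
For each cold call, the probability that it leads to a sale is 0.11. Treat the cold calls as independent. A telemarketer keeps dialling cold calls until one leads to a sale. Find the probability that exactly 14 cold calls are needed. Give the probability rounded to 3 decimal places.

0.024

Geometric (trials to first success), p = 0.11.
P(Y = 14) = (1−p)^13 · p = 0.21982 · 0.11 = 0.02418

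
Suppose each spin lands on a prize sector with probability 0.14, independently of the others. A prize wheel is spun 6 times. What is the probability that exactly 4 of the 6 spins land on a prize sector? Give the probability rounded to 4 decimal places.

0.0043

X ~ Binomial(n=6, p=0.14).
P(X=4) = C(6,4) · p^4 · (1−p)^2
= 15 · 0.00038416 · 0.7396 = 0.004262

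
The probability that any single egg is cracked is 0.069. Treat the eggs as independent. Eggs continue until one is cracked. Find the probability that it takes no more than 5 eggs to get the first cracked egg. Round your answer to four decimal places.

Y = number of eggs to the first success; geometric, p = 0.069.
P(Y ≤ 5) = 1 − (1−p)^5 = 1 − 0.699437 = 0.300563

0.3006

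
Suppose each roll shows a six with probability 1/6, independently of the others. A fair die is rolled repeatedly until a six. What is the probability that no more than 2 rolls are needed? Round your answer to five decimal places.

0.30556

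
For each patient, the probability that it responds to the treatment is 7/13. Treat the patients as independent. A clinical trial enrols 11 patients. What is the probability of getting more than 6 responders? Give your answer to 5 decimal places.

X ~ Binomial(11, 0.538462); P(X ≥ 7) = Σ C(11,k) p^k (1−p)^(11−k) over k:
  k=7: C(11,7)·0.538462^7·0.461538^4 = 0.1965298
  k=8: C(11,8)·0.538462^8·0.461538^3 = 0.1146424
  k=9: C(11,9)·0.538462^9·0.461538^2 = 0.0445831
  k=10: C(11,10)·0.538462^10·0.461538^1 = 0.0104027
  k=11: C(11,11)·0.538462^11·0.461538^0 = 0.0011033
Total = 0.3672613

0.36726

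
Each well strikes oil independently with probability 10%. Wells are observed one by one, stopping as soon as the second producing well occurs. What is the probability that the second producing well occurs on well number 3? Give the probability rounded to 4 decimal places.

Y = trial on which the second success occurs; negative binomial, r=2, p=0.10.
P(Y=3) = C(2,1) · p^2 · (1−p)^1
= 2 · 0.01 · 0.9 = 0.018000

0.0180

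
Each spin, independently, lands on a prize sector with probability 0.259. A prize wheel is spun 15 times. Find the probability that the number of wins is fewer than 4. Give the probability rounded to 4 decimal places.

X ~ Binomial(15, 0.259); P(X ≤ 3) = Σ C(15,k) p^k (1−p)^(15−k) over k:
  k=0: C(15,0)·0.259^0·0.741^15 = 0.011150
  k=1: C(15,1)·0.259^1·0.741^14 = 0.058458
  k=2: C(15,2)·0.259^2·0.741^13 = 0.143029
  k=3: C(15,3)·0.259^3·0.741^12 = 0.216635
Total = 0.429273

0.4293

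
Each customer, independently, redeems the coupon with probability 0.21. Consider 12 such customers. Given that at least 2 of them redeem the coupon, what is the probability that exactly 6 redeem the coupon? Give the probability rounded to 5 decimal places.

0.02560

X ~ Binomial(12, 0.21). Want P(X=6 | X≥2) = P(X=6) / P(X≥2).
P(X=6) = C(12,6)·0.21^6·0.79^6 = 0.0192642
P(X≥2) = 1 − 0.0590915 − 0.1884944 = 0.7524140
Ratio = 0.0192642 / 0.7524140 = 0.0256031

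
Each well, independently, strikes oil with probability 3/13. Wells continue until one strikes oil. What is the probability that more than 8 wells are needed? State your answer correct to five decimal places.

Y = number of wells to the first success; geometric, p = 0.230769.
P(Y > 8) = P(first 8 all fail) = (1−p)^8 = 0.1225895

0.12259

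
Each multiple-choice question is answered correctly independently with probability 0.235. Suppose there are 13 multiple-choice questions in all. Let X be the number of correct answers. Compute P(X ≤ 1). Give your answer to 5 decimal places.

X ~ Binomial(13, 0.235); P(X ≤ 1) = Σ C(13,k) p^k (1−p)^(13−k) over k:
  k=0: C(13,0)·0.235^0·0.765^13 = 0.0307326
  k=1: C(13,1)·0.235^1·0.765^12 = 0.1227294
Total = 0.1534619

0.15346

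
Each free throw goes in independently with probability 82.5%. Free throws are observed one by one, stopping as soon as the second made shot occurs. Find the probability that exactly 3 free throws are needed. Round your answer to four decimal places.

Y = trial on which the second success occurs; negative binomial, r=2, p=0.825.
P(Y=3) = C(2,1) · p^2 · (1−p)^1
= 2 · 0.68063 · 0.175 = 0.238219

0.2382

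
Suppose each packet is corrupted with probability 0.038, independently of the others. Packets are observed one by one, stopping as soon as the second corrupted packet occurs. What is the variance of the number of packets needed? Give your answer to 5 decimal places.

1332.40997

Y = total packets until the second success; negative binomial with r=2, p=0.038.
Var(Y) = r(1−p)/p² = 2·0.962 / 0.038² = 1332.4099723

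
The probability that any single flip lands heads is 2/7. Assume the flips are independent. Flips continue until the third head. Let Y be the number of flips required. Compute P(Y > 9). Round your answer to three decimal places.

Needing more than 9 flips ⇔ fewer than 3 successes in the first 9. With X ~ Binomial(9, 0.285714), P(Y > 9) = P(X ≤ 2).
  k=0: C(9,0)·0.285714^0·0.714286^9 = 0.04840
  k=1: C(9,1)·0.285714^1·0.714286^8 = 0.17424
  k=2: C(9,2)·0.285714^2·0.714286^7 = 0.27879
P(X ≤ 2) = 0.50143

0.501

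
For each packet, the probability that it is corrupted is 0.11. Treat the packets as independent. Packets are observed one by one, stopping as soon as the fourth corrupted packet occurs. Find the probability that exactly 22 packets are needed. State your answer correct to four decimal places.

0.0239

Y = trial on which the fourth success occurs; negative binomial, r=4, p=0.11.
P(Y=22) = C(21,3) · p^4 · (1−p)^18
= 1330 · 0.00014641 · 0.12275 = 0.023902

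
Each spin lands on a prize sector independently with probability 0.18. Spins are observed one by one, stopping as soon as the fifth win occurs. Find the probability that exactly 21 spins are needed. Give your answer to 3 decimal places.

0.038

Y = trial on which the fifth success occurs; negative binomial, r=5, p=0.18.
P(Y=21) = C(20,4) · p^5 · (1−p)^16
= 4845 · 0.00018896 · 0.041785 = 0.03825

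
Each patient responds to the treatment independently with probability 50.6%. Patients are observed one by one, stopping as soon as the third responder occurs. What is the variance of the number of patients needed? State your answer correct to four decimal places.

5.7882

Y = total patients until the third success; negative binomial with r=3, p=0.506.
Var(Y) = r(1−p)/p² = 3·0.494 / 0.506² = 5.788249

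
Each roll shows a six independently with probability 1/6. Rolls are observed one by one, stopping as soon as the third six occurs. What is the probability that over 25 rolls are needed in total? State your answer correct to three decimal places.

0.189

Needing more than 25 rolls ⇔ fewer than 3 successes in the first 25. With X ~ Binomial(25, 0.166667), P(Y > 25) = P(X ≤ 2).
  k=0: C(25,0)·0.166667^0·0.833333^25 = 0.01048
  k=1: C(25,1)·0.166667^1·0.833333^24 = 0.05241
  k=2: C(25,2)·0.166667^2·0.833333^23 = 0.12579
P(X ≤ 2) = 0.18869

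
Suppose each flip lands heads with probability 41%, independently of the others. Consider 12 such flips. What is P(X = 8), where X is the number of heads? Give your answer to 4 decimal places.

X ~ Binomial(n=12, p=0.41).
P(X=8) = C(12,8) · p^8 · (1−p)^4
= 495 · 0.00079849 · 0.12117 = 0.047894

0.0479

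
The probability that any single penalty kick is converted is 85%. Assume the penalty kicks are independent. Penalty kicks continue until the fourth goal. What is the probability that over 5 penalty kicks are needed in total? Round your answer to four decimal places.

Needing more than 5 penalty kicks ⇔ fewer than 4 successes in the first 5. With X ~ Binomial(5, 0.85), P(Y > 5) = P(X ≤ 3).
  k=0: C(5,0)·0.85^0·0.15^5 = 0.000076
  k=1: C(5,1)·0.85^1·0.15^4 = 0.002152
  k=2: C(5,2)·0.85^2·0.15^3 = 0.024384
  k=3: C(5,3)·0.85^3·0.15^2 = 0.138178
P(X ≤ 3) = 0.164790

0.1648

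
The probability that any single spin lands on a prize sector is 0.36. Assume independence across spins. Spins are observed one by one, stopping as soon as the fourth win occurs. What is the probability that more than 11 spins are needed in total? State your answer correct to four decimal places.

Needing more than 11 spins ⇔ fewer than 4 successes in the first 11. With X ~ Binomial(11, 0.36), P(Y > 11) = P(X ≤ 3).
  k=0: C(11,0)·0.36^0·0.64^11 = 0.007379
  k=1: C(11,1)·0.36^1·0.64^10 = 0.045656
  k=2: C(11,2)·0.36^2·0.64^9 = 0.128407
  k=3: C(11,3)·0.36^3·0.64^8 = 0.216686
P(X ≤ 3) = 0.398127

0.3981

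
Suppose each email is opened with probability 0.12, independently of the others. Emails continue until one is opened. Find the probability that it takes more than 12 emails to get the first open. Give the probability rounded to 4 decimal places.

Y = number of emails to the first success; geometric, p = 0.12.
P(Y > 12) = P(first 12 all fail) = (1−p)^12 = 0.215671

0.2157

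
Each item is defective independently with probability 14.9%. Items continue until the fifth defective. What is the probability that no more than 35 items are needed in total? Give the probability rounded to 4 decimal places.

0.6130

Finishing within 35 items ⇔ at least 5 successes in the first 35. With X ~ Binomial(35, 0.149), P(Y ≤ 35) = 1 − P(X ≤ 4).
  k=0: C(35,0)·0.149^0·0.851^35 = 0.003528
  k=1: C(35,1)·0.149^1·0.851^34 = 0.021620
  k=2: C(35,2)·0.149^2·0.851^33 = 0.064352
  k=3: C(35,3)·0.149^3·0.851^32 = 0.123941
  k=4: C(35,4)·0.149^4·0.851^31 = 0.173605
1 − 0.387046 = 0.612954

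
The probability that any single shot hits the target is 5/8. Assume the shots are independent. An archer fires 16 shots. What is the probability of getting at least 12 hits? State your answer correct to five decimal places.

X ~ Binomial(16, 0.625); P(X ≥ 12) = Σ C(16,k) p^k (1−p)^(16−k) over k:
  k=12: C(16,12)·0.625^12·0.375^4 = 0.1278665
  k=13: C(16,13)·0.625^13·0.375^3 = 0.0655725
  k=14: C(16,14)·0.625^14·0.375^2 = 0.0234188
  k=15: C(16,15)·0.625^15·0.375^1 = 0.0052042
  k=16: C(16,16)·0.625^16·0.375^0 = 0.0005421
Total = 0.2226041

0.22260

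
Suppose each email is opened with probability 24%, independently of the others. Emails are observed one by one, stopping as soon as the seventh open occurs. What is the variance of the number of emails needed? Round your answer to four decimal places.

Y = total emails until the seventh success; negative binomial with r=7, p=0.24.
Var(Y) = r(1−p)/p² = 7·0.76 / 0.24² = 92.361111

92.3611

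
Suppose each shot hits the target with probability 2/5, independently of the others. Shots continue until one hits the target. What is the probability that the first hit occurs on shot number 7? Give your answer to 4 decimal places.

0.0187

Geometric (trials to first success), p = 0.40.
P(Y = 7) = (1−p)^6 · p = 0.046656 · 0.40 = 0.018662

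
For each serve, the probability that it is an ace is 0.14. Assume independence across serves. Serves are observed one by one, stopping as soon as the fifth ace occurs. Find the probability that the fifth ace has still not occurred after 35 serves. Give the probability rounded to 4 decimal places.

0.4460

Needing more than 35 serves ⇔ fewer than 5 successes in the first 35. With X ~ Binomial(35, 0.14), P(Y > 35) = P(X ≤ 4).
  k=0: C(35,0)·0.14^0·0.86^35 = 0.005099
  k=1: C(35,1)·0.14^1·0.86^34 = 0.029050
  k=2: C(35,2)·0.14^2·0.86^33 = 0.080394
  k=3: C(35,3)·0.14^3·0.86^32 = 0.143961
  k=4: C(35,4)·0.14^4·0.86^31 = 0.187484
P(X ≤ 4) = 0.445987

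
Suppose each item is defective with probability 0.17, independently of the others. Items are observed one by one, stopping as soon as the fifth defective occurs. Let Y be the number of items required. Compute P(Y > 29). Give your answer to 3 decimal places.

Needing more than 29 items ⇔ fewer than 5 successes in the first 29. With X ~ Binomial(29, 0.17), P(Y > 29) = P(X ≤ 4).
  k=0: C(29,0)·0.17^0·0.83^29 = 0.00450
  k=1: C(29,1)·0.17^1·0.83^28 = 0.02673
  k=2: C(29,2)·0.17^2·0.83^27 = 0.07665
  k=3: C(29,3)·0.17^3·0.83^26 = 0.14130
  k=4: C(29,4)·0.17^4·0.83^25 = 0.18812
P(X ≤ 4) = 0.43731

0.437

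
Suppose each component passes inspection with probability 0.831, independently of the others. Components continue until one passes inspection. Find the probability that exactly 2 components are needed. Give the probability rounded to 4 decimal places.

Geometric (trials to first success), p = 0.831.
P(Y = 2) = (1−p)^1 · p = 0.169 · 0.831 = 0.140439

0.1404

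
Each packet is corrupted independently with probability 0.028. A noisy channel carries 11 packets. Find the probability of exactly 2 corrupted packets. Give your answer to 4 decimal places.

0.0334

X ~ Binomial(n=11, p=0.028).
P(X=2) = C(11,2) · p^2 · (1−p)^9
= 55 · 0.000784 · 0.77446 = 0.033395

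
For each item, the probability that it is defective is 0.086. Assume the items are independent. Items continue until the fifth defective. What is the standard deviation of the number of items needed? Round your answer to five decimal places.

24.85763

Y = total items until the fifth success; negative binomial with r=5, p=0.086.
SD(Y) = √[r(1−p)/p²] = √(617.9015684) = 24.8576260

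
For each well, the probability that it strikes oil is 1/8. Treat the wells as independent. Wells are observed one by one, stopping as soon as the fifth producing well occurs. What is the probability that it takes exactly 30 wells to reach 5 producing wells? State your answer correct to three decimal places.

Y = trial on which the fifth success occurs; negative binomial, r=5, p=0.125.
P(Y=30) = C(29,4) · p^5 · (1−p)^25
= 23751 · 3.0518e-05 · 0.035498 = 0.02573

0.026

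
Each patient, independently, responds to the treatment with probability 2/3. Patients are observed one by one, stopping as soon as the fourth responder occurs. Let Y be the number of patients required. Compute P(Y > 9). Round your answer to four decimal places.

Needing more than 9 patients ⇔ fewer than 4 successes in the first 9. With X ~ Binomial(9, 0.666667), P(Y > 9) = P(X ≤ 3).
  k=0: C(9,0)·0.666667^0·0.333333^9 = 0.000051
  k=1: C(9,1)·0.666667^1·0.333333^8 = 0.000914
  k=2: C(9,2)·0.666667^2·0.333333^7 = 0.007316
  k=3: C(9,3)·0.666667^3·0.333333^6 = 0.034141
P(X ≤ 3) = 0.042422

0.0424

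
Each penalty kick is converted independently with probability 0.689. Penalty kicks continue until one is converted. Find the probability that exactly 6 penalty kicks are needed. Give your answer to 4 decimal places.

Geometric (trials to first success), p = 0.689.
P(Y = 6) = (1−p)^5 · p = 0.0029094 · 0.689 = 0.002005

0.0020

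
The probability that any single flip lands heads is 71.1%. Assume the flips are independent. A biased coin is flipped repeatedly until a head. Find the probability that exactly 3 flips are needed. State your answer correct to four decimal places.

Geometric (trials to first success), p = 0.711.
P(Y = 3) = (1−p)^2 · p = 0.083521 · 0.711 = 0.059383

0.0594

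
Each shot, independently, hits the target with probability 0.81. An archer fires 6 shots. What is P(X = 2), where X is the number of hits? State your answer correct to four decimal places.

0.0128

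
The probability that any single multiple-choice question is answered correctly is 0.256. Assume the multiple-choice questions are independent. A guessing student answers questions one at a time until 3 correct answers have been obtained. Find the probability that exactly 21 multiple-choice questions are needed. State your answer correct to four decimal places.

0.0156

Y = trial on which the third success occurs; negative binomial, r=3, p=0.256.
P(Y=21) = C(20,2) · p^3 · (1−p)^18
= 190 · 0.016777 · 0.0048788 = 0.015552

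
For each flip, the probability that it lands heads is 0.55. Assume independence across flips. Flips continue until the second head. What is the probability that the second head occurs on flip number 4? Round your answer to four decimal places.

0.1838

Y = trial on which the second success occurs; negative binomial, r=2, p=0.55.
P(Y=4) = C(3,1) · p^2 · (1−p)^2
= 3 · 0.3025 · 0.2025 = 0.183769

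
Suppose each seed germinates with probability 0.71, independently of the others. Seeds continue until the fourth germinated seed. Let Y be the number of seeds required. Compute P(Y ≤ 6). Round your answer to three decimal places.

0.763

Finishing within 6 seeds ⇔ at least 4 successes in the first 6. With X ~ Binomial(6, 0.71), P(Y ≤ 6) = 1 − P(X ≤ 3).
  k=0: C(6,0)·0.71^0·0.29^6 = 0.00059
  k=1: C(6,1)·0.71^1·0.29^5 = 0.00874
  k=2: C(6,2)·0.71^2·0.29^4 = 0.05348
  k=3: C(6,3)·0.71^3·0.29^3 = 0.17458
1 − 0.23740 = 0.76260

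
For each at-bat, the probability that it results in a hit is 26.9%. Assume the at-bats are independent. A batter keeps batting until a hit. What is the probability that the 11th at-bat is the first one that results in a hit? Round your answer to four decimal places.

Geometric (trials to first success), p = 0.269.
P(Y = 11) = (1−p)^10 · p = 0.043569 · 0.269 = 0.011720

0.0117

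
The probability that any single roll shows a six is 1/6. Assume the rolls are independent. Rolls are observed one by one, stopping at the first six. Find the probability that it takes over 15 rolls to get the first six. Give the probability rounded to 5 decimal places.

0.06491

Y = number of rolls to the first success; geometric, p = 0.166667.
P(Y > 15) = P(first 15 all fail) = (1−p)^15 = 0.0649055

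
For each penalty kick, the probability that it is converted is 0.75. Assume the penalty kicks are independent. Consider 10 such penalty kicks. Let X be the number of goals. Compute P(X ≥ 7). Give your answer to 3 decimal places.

0.776

X ~ Binomial(10, 0.75); P(X ≥ 7) = Σ C(10,k) p^k (1−p)^(10−k) over k:
  k=7: C(10,7)·0.75^7·0.25^3 = 0.25028
  k=8: C(10,8)·0.75^8·0.25^2 = 0.28157
  k=9: C(10,9)·0.75^9·0.25^1 = 0.18771
  k=10: C(10,10)·0.75^10·0.25^0 = 0.05631
Total = 0.77588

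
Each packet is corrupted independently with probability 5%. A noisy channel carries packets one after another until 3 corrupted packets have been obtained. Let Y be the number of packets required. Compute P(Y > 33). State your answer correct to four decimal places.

0.7728

Needing more than 33 packets ⇔ fewer than 3 successes in the first 33. With X ~ Binomial(33, 0.05), P(Y > 33) = P(X ≤ 2).
  k=0: C(33,0)·0.05^0·0.95^33 = 0.184026
  k=1: C(33,1)·0.05^1·0.95^32 = 0.319624
  k=2: C(33,2)·0.05^2·0.95^31 = 0.269157
P(X ≤ 2) = 0.772807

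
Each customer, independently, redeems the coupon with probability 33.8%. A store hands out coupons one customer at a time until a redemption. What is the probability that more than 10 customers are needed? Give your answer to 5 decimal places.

Y = number of customers to the first success; geometric, p = 0.338.
P(Y > 10) = P(first 10 all fail) = (1−p)^10 = 0.0161652

0.01617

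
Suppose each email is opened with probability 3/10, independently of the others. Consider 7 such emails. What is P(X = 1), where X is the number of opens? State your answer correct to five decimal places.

X ~ Binomial(n=7, p=0.30).
P(X=1) = C(7,1) · p^1 · (1−p)^6
= 7 · 0.3 · 0.11765 = 0.2470629

0.24706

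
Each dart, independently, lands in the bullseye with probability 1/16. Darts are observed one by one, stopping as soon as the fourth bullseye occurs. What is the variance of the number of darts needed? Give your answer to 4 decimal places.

960.0000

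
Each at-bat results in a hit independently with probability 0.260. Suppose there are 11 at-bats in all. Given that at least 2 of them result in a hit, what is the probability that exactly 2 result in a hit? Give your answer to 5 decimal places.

X ~ Binomial(11, 0.26). Want P(X=2 | X≥2) = P(X=2) / P(X≥2).
P(X=2) = C(11,2)·0.26^2·0.74^9 = 0.2473972
P(X≥2) = 1 − 0.0364375 − 0.1408261 = 0.8227363
Ratio = 0.2473972 / 0.8227363 = 0.3007005

0.30070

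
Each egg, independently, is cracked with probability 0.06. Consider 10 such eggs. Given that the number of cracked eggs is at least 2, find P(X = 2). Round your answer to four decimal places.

0.8398

X ~ Binomial(10, 0.06). Want P(X=2 | X≥2) = P(X=2) / P(X≥2).
P(X=2) = C(10,2)·0.06^2·0.94^8 = 0.098750
P(X≥2) = 1 − 0.538615 − 0.343797 = 0.117588
Ratio = 0.098750 / 0.117588 = 0.839798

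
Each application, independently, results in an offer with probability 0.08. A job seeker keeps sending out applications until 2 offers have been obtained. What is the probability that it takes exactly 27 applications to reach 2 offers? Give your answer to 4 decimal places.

0.0207

Y = trial on which the second success occurs; negative binomial, r=2, p=0.08.
P(Y=27) = C(26,1) · p^2 · (1−p)^25
= 26 · 0.0064 · 0.12436 = 0.020694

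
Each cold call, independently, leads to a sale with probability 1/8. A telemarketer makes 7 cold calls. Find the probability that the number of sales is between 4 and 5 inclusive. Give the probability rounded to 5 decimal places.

X ~ Binomial(7, 0.125); P(4 ≤ X ≤ 5) = Σ C(7,k) p^k (1−p)^(7−k) over k:
  k=4: C(7,4)·0.125^4·0.875^3 = 0.0057244
  k=5: C(7,5)·0.125^5·0.875^2 = 0.0004907
Total = 0.0062151

0.00622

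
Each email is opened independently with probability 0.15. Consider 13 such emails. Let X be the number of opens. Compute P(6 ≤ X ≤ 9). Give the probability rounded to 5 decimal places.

X ~ Binomial(13, 0.15); P(6 ≤ X ≤ 9) = Σ C(13,k) p^k (1−p)^(13−k) over k:
  k=6: C(13,6)·0.15^6·0.85^7 = 0.0062661
  k=7: C(13,7)·0.15^7·0.85^6 = 0.0011058
  k=8: C(13,8)·0.15^8·0.85^5 = 0.0001464
  k=9: C(13,9)·0.15^9·0.85^4 = 0.0000143
Total = 0.0075326

0.00753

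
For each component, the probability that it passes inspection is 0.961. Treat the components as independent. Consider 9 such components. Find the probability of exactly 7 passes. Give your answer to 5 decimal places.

0.04145

X ~ Binomial(n=9, p=0.961).
P(X=7) = C(9,7) · p^7 · (1−p)^2
= 36 · 0.75694 · 0.001521 = 0.0414472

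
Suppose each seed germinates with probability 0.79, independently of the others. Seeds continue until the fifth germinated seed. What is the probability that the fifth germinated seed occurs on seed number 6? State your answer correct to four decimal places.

0.3231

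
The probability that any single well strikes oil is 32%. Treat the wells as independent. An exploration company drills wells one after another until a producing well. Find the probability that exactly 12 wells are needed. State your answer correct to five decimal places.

0.00460

Geometric (trials to first success), p = 0.32.
P(Y = 12) = (1−p)^11 · p = 0.014375 · 0.32 = 0.0045999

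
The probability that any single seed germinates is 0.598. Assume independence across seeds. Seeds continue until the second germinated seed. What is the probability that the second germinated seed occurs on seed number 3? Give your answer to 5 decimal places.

0.28751

Y = trial on which the second success occurs; negative binomial, r=2, p=0.598.
P(Y=3) = C(2,1) · p^2 · (1−p)^1
= 2 · 0.3576 · 0.402 = 0.2875136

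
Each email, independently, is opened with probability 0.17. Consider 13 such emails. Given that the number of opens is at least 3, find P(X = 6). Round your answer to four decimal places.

0.0292

X ~ Binomial(13, 0.17). Want P(X=6 | X≥3) = P(X=6) / P(X≥3).
P(X=6) = C(13,6)·0.17^6·0.83^7 = 0.011240
P(X≥3) = 1 − 0.088719 − 0.236227 − 0.290303 = 0.384751
Ratio = 0.011240 / 0.384751 = 0.029213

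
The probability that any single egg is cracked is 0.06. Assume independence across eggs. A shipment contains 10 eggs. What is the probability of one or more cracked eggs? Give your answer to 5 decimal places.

P(at least one) = 1 − P(none) = 1 − (1 − 0.06)^10
= 1 − 0.5386151 = 0.4613849

0.46138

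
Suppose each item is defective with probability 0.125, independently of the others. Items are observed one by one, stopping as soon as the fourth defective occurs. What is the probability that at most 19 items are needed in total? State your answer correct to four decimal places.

0.2067

Finishing within 19 items ⇔ at least 4 successes in the first 19. With X ~ Binomial(19, 0.125), P(Y ≤ 19) = 1 − P(X ≤ 3).
  k=0: C(19,0)·0.125^0·0.875^19 = 0.079096
  k=1: C(19,1)·0.125^1·0.875^18 = 0.214688
  k=2: C(19,2)·0.125^2·0.875^17 = 0.276028
  k=3: C(19,3)·0.125^3·0.875^16 = 0.223451
1 − 0.793263 = 0.206737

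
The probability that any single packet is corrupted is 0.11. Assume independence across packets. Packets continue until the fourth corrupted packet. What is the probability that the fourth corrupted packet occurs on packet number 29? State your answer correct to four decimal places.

Y = trial on which the fourth success occurs; negative binomial, r=4, p=0.11.
P(Y=29) = C(28,3) · p^4 · (1−p)^25
= 3276 · 0.00014641 · 0.054294 = 0.026041

0.0260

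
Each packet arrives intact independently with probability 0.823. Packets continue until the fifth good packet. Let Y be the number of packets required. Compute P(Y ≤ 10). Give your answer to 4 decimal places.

Finishing within 10 packets ⇔ at least 5 successes in the first 10. With X ~ Binomial(10, 0.823), P(Y ≤ 10) = 1 − P(X ≤ 4).
  k=0: C(10,0)·0.823^0·0.177^10 = 0.000000
  k=1: C(10,1)·0.823^1·0.177^9 = 0.000001
  k=2: C(10,2)·0.823^2·0.177^8 = 0.000029
  k=3: C(10,3)·0.823^3·0.177^7 = 0.000364
  k=4: C(10,4)·0.823^4·0.177^6 = 0.002962
1 − 0.003357 = 0.996643

0.9966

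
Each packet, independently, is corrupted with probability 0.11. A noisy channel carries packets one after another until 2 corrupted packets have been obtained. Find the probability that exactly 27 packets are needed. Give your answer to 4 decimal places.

0.0171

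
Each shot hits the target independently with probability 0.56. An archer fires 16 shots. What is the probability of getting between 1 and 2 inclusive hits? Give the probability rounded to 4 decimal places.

0.0004

X ~ Binomial(16, 0.56); P(1 ≤ X ≤ 2) = Σ C(16,k) p^k (1−p)^(16−k) over k:
  k=1: C(16,1)·0.56^1·0.44^15 = 0.000040
  k=2: C(16,2)·0.56^2·0.44^14 = 0.000384
Total = 0.000424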